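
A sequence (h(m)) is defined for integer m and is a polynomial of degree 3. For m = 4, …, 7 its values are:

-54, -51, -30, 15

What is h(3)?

Write h(m) = am³ + bm² + cm + d; the 4 given values yield a linear system in the 4 coefficients.
Solving, h(m) = m³ - 6m² - 4m - 6.
Then h(3) = -45.

-45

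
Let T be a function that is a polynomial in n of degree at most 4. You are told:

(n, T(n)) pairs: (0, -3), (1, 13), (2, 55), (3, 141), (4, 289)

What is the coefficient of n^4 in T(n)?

Write T(n) = an^4 + bn³ + cn² + dn + e; the 5 given values yield a linear system in the 5 coefficients.
Solving, the leading coefficient vanishes, and T(n) = 3n³ + 4n² + 9n - 3.
The coefficient of n^4 is 0.

0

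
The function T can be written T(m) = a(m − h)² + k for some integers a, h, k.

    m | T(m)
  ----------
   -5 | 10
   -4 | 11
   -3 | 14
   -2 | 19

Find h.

First differences 1, 3, 5; second difference 2 = 2a, so a = 1.
Expanding, the m-coefficient is −2ah = -2h; matching it to the data gives h = -5, and then k = 10.
So T(m) = 1(m + 5)² + 10.
Hence h = -5.

-5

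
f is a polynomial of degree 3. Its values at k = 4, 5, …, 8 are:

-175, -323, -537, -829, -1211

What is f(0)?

Write f(k) = ak³ + bk² + ck + d; the 5 given values yield a linear system in the 4 coefficients.
Solving, f(k) = -2k³ - 3k² + k - 3.
The constant term is f(0) = -3.

-3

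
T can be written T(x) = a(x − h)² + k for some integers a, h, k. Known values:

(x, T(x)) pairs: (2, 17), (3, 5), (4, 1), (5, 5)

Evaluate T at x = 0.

First differences -12, -4, 4; second difference 8 = 2a, so a = 4.
Expanding, the x-coefficient is −2ah = -8h; matching it to the data gives h = 4, and then k = 1.
So T(x) = 4(x − 4)² + 1.
T(0) = 4·(-4)² + 1 = 65.

65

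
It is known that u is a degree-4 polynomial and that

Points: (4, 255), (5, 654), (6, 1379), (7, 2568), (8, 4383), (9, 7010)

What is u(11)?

15564

First differences: 399, 725, 1189, 1815, 2627. Second differences: 326, 464, 626, 812. Third differences: 138, 162, 186. Fourth differences: 24, 24.
Level-4 differences are constant, so u has degree 4.
Fitting a degree-4 polynomial gives u(m) = m^4 + m³ - 3m² - 4m - 1.
Then u(11) = 15564.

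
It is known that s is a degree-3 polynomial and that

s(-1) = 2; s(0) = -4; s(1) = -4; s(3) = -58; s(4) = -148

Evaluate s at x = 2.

Write s(x) = ax³ + bx² + cx + d; the 5 given values yield a linear system in the 4 coefficients.
Solving, s(x) = -3x³ + 3x² - 4.
Then s(2) = -16.

-16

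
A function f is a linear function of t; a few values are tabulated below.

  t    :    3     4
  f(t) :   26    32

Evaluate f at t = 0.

Write f(t) = at + b; the 2 given values yield a linear system in the 2 coefficients.
Solving, f(t) = 6t + 8.
Then f(0) = 8.

8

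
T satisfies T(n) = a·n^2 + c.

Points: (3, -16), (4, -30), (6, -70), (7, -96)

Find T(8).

From T(3) = -16 and T(4) = -30: 9a + c = -16 and 16a + c = -30.
Subtracting: 7a = -14, so a = -2; then c = -16 − (-2)·9 = 2.
So T(n) = -2n² + 2, and T(8) = -126.

-126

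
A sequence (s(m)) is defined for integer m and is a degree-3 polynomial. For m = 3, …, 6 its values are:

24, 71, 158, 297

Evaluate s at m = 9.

Write s(m) = am³ + bm² + cm + d; the 4 given values yield a linear system in the 4 coefficients.
Solving, s(m) = 2m³ - 4m² + m + 3.
Then s(9) = 1146.

1146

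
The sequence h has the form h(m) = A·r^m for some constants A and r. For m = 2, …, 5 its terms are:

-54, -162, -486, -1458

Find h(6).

-4374

Consecutive ratio: -162/(-54) = 3, and -486/(-162) = 3, so r = 3.
Then A·3^2 = -54 gives A = -6, and h(m) = -6·3^m.
h(6) = -6·3^6 = -4374.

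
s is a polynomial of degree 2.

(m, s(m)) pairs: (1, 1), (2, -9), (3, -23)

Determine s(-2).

7

Write s(m) = am² + bm + c; the 3 given values yield a linear system in the 3 coefficients.
Solving, s(m) = -2m² - 4m + 7.
Then s(-2) = 7.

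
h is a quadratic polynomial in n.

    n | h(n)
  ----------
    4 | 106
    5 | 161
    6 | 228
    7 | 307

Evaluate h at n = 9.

501

First differences: 55, 67, 79. Second differences: 12, 12.
Level-2 differences are constant, so h has degree 2.
Fitting a degree-2 polynomial gives h(n) = 6n² + n + 6.
Then h(9) = 501.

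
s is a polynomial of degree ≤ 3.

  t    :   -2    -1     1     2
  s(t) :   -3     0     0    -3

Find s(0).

1

Write s(t) = at³ + bt² + ct + d; the 4 given values yield a linear system in the 4 coefficients.
Solving, the leading coefficient vanishes, and s(t) = -t² + 1.
Then s(0) = 1.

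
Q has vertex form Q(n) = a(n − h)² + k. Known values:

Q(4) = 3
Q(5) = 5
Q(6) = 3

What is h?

First differences 2, -2; second difference -4 = 2a, so a = -2.
Expanding, the n-coefficient is −2ah = 4h; matching it to the data gives h = 5, and then k = 5.
So Q(n) = -2(n − 5)² + 5.
Hence h = 5.

5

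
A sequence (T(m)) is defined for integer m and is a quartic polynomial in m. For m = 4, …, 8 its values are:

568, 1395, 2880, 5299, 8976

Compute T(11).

31515

Write T(m) = am^4 + bm³ + cm² + dm + e; the 5 given values yield a linear system in the 5 coefficients.
Solving, T(m) = 2m^4 + 2m³ - 3m² - 6m.
Then T(11) = 31515.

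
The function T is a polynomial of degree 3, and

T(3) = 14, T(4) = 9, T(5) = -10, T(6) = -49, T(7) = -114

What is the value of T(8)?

-211

Write T(m) = am³ + bm² + cm + d; the 5 given values yield a linear system in the 4 coefficients.
Solving, T(m) = -m³ + 5m² - 3m + 5.
Then T(8) = -211.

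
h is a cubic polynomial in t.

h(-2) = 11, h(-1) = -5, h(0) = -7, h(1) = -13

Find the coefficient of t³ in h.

Write h(t) = at³ + bt² + ct + d; the 4 given values yield a linear system in the 4 coefficients.
Solving, h(t) = -3t³ - 2t² - t - 7.
The coefficient of t³ is -3.

-3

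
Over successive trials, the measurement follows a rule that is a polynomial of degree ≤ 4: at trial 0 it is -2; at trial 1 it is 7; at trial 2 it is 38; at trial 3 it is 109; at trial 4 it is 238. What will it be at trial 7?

1153

Write the value at n as f(n).
First differences: 9, 31, 71, 129. Second differences: 22, 40, 58. Third differences: 18, 18.
Level-3 differences are constant, so f has degree 3.
Fitting a degree-3 polynomial gives f(n) = 3n³ + 2n² + 4n - 2.
Then f(7) = 1153.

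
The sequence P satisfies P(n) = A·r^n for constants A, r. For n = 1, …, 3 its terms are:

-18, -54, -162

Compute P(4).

Consecutive ratio: -54/(-18) = 3, and -162/(-54) = 3, so r = 3.
Then A·3^1 = -18 gives A = -6, and P(n) = -6·3^n.
P(4) = -6·3^4 = -486.

-486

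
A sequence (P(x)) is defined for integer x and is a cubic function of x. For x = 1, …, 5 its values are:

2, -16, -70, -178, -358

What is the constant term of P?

2

Write P(x) = ax³ + bx² + cx + d; the 5 given values yield a linear system in the 4 coefficients.
Solving, P(x) = -3x³ + 3x + 2.
The constant term is P(0) = 2.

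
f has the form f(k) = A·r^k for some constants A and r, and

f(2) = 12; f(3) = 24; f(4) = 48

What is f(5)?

96

Consecutive ratio: 24/12 = 2, and 48/24 = 2, so r = 2.
Then A·2^2 = 12 gives A = 3, and f(k) = 3·2^k.
f(5) = 3·2^5 = 96.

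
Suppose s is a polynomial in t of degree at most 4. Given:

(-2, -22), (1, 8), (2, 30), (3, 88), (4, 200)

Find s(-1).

0

Write s(t) = at^4 + bt³ + ct² + dt + e; the 5 given values yield a linear system in the 5 coefficients.
Solving, the leading coefficient vanishes, and s(t) = 3t³ + t + 4.
Then s(-1) = 0.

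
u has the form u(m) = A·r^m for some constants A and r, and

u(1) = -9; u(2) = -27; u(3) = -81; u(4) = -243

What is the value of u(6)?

Consecutive ratio: -27/(-9) = 3, and -81/(-27) = 3, so r = 3.
Then A·3^1 = -9 gives A = -3, and u(m) = -3·3^m.
u(6) = -3·3^6 = -2187.

-2187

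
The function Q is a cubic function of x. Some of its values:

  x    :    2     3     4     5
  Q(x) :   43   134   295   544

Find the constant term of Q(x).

Write Q(x) = ax³ + bx² + cx + d; the 4 given values yield a linear system in the 4 coefficients.
Solving, Q(x) = 3x³ + 8x² - 6x - 1.
The constant term is Q(0) = -1.

-1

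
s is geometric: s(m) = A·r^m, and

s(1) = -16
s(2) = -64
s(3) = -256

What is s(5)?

Consecutive ratio: -64/(-16) = 4, and -256/(-64) = 4, so r = 4.
Then A·4^1 = -16 gives A = -4, and s(m) = -4·4^m.
s(5) = -4·4^5 = -4096.

-4096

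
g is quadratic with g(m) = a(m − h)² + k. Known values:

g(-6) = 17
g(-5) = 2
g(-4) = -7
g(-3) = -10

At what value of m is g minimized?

-3

First differences -15, -9, -3; second difference 6 = 2a, so a = 3.
Expanding, the m-coefficient is −2ah = -6h; matching it to the data gives h = -3, and then k = -10.
So g(m) = 3(m + 3)² − 10.
Hence h = -3.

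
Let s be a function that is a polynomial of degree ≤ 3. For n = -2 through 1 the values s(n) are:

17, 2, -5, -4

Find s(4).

Write s(n) = an³ + bn² + cn + d; the 4 given values yield a linear system in the 4 coefficients.
Solving, the leading coefficient vanishes, and s(n) = 4n² - 3n - 5.
Then s(4) = 47.

47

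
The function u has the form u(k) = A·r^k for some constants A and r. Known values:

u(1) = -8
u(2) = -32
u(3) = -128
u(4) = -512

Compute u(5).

-2048

Consecutive ratio: -32/(-8) = 4, and -128/(-32) = 4, so r = 4.
Then A·4^1 = -8 gives A = -2, and u(k) = -2·4^k.
u(5) = -2·4^5 = -2048.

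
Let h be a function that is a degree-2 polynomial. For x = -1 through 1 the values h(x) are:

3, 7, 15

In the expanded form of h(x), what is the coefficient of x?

6

Write h(x) = ax² + bx + c; the 3 given values yield a linear system in the 3 coefficients.
Solving, h(x) = 2x² + 6x + 7.
The coefficient of x is 6.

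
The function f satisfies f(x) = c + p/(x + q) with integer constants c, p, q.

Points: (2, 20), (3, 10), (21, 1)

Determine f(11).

(f(x) − c)(x + q) = p for each data point; the three points give a linear system in c and q, then p follows.
Solving: c = 0, q = -1, p = 20, so f(x) = 20/(x − 1).
Then f(11) = 0 + 20/10 = 2.

2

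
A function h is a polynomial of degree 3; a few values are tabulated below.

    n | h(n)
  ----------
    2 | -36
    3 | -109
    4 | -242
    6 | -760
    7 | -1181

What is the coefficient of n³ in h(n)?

Write h(n) = an³ + bn² + cn + d; the 5 given values yield a linear system in the 4 coefficients.
Solving, h(n) = -3n³ - 3n² - n + 2.
The coefficient of n³ is -3.

-3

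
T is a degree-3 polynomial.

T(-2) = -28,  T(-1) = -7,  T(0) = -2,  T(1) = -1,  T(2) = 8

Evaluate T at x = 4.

98

First differences: 21, 5, 1, 9. Second differences: -16, -4, 8. Third differences: 12, 12.
Level-3 differences are constant, so T has degree 3.
Fitting a degree-3 polynomial gives T(x) = 2x³ - 2x² + x - 2.
Then T(4) = 98.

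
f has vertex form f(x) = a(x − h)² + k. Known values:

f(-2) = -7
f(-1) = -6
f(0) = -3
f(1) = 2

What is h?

-2

First differences 1, 3, 5; second difference 2 = 2a, so a = 1.
Expanding, the x-coefficient is −2ah = -2h; matching it to the data gives h = -2, and then k = -7.
So f(x) = 1(x + 2)² − 7.
Hence h = -2.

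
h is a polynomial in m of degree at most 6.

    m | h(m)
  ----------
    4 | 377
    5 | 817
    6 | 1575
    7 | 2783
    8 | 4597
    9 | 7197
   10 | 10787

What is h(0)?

Write h(m) = am^6 + bm^5 + cm^4 + dm³ + em² + pm + q; the 7 given values yield a linear system in the 7 coefficients.
Solving, the top 2 coefficients vanish, and h(m) = m^4 + 8m² - m - 3.
The constant term is h(0) = -3.

-3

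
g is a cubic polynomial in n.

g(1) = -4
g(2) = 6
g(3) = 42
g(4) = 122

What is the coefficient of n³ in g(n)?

Write g(n) = an³ + bn² + cn + d; the 4 given values yield a linear system in the 4 coefficients.
Solving, g(n) = 3n³ - 5n² + 4n - 6.
The coefficient of n³ is 3.

3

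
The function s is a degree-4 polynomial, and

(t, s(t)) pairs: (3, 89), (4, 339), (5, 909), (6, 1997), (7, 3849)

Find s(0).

Write s(t) = at^4 + bt³ + ct² + dt + e; the 5 given values yield a linear system in the 5 coefficients.
Solving, s(t) = 2t^4 - 3t³ + 2t² - 3t - 1.
Then s(0) = -1.

-1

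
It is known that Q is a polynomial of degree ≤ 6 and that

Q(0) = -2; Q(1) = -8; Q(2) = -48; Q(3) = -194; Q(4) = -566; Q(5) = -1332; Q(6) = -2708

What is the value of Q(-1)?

-6

First differences: -6, -40, -146, -372, -766, -1376. Second differences: -34, -106, -226, -394, -610. Third differences: -72, -120, -168, -216. Fourth differences: -48, -48, -48.
Level-4 differences are constant, so Q has degree 4.
Fitting a degree-4 polynomial gives Q(k) = -2k^4 - 3k² - k - 2.
Then Q(-1) = -6.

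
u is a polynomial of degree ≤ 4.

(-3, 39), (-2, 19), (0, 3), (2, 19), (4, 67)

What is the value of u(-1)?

7

Write u(n) = an^4 + bn³ + cn² + dn + e; the 5 given values yield a linear system in the 5 coefficients.
Solving, the top 2 coefficients vanish, and u(n) = 4n² + 3.
Then u(-1) = 7.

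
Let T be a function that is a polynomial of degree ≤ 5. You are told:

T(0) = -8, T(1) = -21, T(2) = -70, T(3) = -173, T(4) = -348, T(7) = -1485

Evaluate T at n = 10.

Write T(n) = an^5 + bn^4 + cn³ + dn² + en + p; the 6 given values yield a linear system in the 6 coefficients.
Solving, the top 2 coefficients vanish, and T(n) = -3n³ - 9n² - n - 8.
Then T(10) = -3918.

-3918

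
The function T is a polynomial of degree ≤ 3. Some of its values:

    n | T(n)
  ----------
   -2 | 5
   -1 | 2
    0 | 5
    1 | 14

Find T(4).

First differences: -3, 3, 9. Second differences: 6, 6.
Level-2 differences are constant, so T has degree 2.
Fitting a degree-2 polynomial gives T(n) = 3n² + 6n + 5.
Then T(4) = 77.

77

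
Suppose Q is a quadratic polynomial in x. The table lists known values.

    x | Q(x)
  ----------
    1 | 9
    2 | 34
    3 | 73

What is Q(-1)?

Write Q(x) = ax² + bx + c; the 3 given values yield a linear system in the 3 coefficients.
Solving, Q(x) = 7x² + 4x - 2.
Then Q(-1) = 1.

1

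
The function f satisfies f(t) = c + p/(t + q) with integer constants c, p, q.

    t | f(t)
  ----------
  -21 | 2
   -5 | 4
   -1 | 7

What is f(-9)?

(f(t) − c)(t + q) = p for each data point; the three points give a linear system in c and q, then p follows.
Solving: c = 1, q = -3, p = -24, so f(t) = 1 − 24/(t − 3).
Then f(-9) = 1 − 24/(-12) = 3.

3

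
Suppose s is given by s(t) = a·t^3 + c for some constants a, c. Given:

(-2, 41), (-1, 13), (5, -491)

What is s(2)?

-23

From s(-2) = 41 and s(-1) = 13: -8a + c = 41 and -1a + c = 13.
Subtracting: 7a = -28, so a = -4; then c = 41 − (-4)·(-8) = 9.
So s(t) = -4t³ + 9, and s(2) = -23.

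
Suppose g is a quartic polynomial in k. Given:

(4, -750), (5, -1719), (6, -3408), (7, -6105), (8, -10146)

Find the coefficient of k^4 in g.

Write g(k) = ak^4 + bk³ + ck² + dk + e; the 5 given values yield a linear system in the 5 coefficients.
Solving, g(k) = -2k^4 - 4k³ + 2k² - 5k + 6.
The coefficient of k^4 is -2.

-2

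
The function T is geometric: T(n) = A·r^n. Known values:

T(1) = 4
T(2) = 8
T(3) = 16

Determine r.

2

Consecutive ratio: 8/4 = 2, and 16/8 = 2, so r = 2.
Then A·2^1 = 4 gives A = 2, and T(n) = 2·2^n.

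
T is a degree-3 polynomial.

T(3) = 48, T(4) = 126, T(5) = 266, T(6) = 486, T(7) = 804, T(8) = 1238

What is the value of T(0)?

First differences: 78, 140, 220, 318, 434. Second differences: 62, 80, 98, 116. Third differences: 18, 18, 18.
Level-3 differences are constant, so T has degree 3.
Fitting a degree-3 polynomial gives T(k) = 3k³ - 5k² + 2k + 6.
Then T(0) = 6.

6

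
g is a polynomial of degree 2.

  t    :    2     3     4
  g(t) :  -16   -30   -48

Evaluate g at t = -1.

Write g(t) = at² + bt + c; the 3 given values yield a linear system in the 3 coefficients.
Solving, g(t) = -2t² - 4t.
Then g(-1) = 2.

2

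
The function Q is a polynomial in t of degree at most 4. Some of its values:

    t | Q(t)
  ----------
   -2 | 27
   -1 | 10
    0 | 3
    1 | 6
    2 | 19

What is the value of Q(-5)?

138

First differences: -17, -7, 3, 13. Second differences: 10, 10, 10.
Level-2 differences are constant, so Q has degree 2.
Fitting a degree-2 polynomial gives Q(t) = 5t² - 2t + 3.
Then Q(-5) = 138.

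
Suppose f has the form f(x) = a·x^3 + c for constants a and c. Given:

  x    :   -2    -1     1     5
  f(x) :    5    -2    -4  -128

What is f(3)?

-30

From f(-2) = 5 and f(-1) = -2: -8a + c = 5 and -1a + c = -2.
Subtracting: 7a = -7, so a = -1; then c = 5 − (-1)·(-8) = -3.
So f(x) = -1x³ − 3, and f(3) = -30.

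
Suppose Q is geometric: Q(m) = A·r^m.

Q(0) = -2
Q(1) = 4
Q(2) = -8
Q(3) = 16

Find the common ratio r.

Consecutive ratio: 4/(-2) = -2, and -8/4 = -2, so r = -2.
Then A·(-2)^0 = -2 gives A = -2, and Q(m) = -2·(-2)^m.

-2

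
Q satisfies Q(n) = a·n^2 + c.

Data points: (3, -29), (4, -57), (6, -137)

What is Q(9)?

From Q(3) = -29 and Q(4) = -57: 9a + c = -29 and 16a + c = -57.
Subtracting: 7a = -28, so a = -4; then c = -29 − (-4)·9 = 7.
So Q(n) = -4n² + 7, and Q(9) = -317.

-317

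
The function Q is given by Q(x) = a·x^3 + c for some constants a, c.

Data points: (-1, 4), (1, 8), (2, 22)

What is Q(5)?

From Q(-1) = 4 and Q(1) = 8: -1a + c = 4 and 1a + c = 8.
Subtracting: 2a = 4, so a = 2; then c = 4 − 2·(-1) = 6.
So Q(x) = 2x³ + 6, and Q(5) = 256.

256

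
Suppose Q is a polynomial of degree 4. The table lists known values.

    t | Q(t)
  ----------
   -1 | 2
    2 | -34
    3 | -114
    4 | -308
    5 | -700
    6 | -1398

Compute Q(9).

Write Q(t) = at^4 + bt³ + ct² + dt + e; the 6 given values yield a linear system in the 5 coefficients.
Solving, Q(t) = -t^4 - 2t² - 5t.
Then Q(9) = -6768.

-6768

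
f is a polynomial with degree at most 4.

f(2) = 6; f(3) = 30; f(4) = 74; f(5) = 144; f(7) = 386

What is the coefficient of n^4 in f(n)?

Write f(n) = an^4 + bn³ + cn² + dn + e; the 5 given values yield a linear system in the 5 coefficients.
Solving, the leading coefficient vanishes, and f(n) = n³ + n² - 6.
The coefficient of n^4 is 0.

0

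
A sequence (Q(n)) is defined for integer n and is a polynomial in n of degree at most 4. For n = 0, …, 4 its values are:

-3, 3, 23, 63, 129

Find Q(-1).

-1

First differences: 6, 20, 40, 66. Second differences: 14, 20, 26. Third differences: 6, 6.
Level-3 differences are constant, so Q has degree 3.
Fitting a degree-3 polynomial gives Q(n) = n³ + 4n² + n - 3.
Then Q(-1) = -1.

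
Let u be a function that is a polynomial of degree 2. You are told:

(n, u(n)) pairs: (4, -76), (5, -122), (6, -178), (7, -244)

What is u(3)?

First differences: -46, -56, -66. Second differences: -10, -10.
Level-2 differences are constant, so u has degree 2.
Fitting a degree-2 polynomial gives u(n) = -5n² - n + 8.
Then u(3) = -40.

-40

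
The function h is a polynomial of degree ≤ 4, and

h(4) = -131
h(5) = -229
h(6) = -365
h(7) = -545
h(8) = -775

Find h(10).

-1409

First differences: -98, -136, -180, -230. Second differences: -38, -44, -50. Third differences: -6, -6.
Level-3 differences are constant, so h has degree 3.
Fitting a degree-3 polynomial gives h(x) = -x³ - 4x² - x + 1.
Then h(10) = -1409.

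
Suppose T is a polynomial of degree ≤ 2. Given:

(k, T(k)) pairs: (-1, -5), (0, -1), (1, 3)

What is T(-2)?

-9

First differences: 4, 4.
Level-1 differences are constant, so T has degree 1.
Fitting a degree-1 polynomial gives T(k) = 4k - 1.
Then T(-2) = -9.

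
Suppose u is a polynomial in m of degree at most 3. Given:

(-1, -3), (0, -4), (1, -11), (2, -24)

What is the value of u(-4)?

-36

First differences: -1, -7, -13. Second differences: -6, -6.
Level-2 differences are constant, so u has degree 2.
Fitting a degree-2 polynomial gives u(m) = -3m² - 4m - 4.
Then u(-4) = -36.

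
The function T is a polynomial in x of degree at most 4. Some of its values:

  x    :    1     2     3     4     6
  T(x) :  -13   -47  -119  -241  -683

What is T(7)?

Write T(x) = ax^4 + bx³ + cx² + dx + e; the 5 given values yield a linear system in the 5 coefficients.
Solving, the leading coefficient vanishes, and T(x) = -2x³ - 7x² + x - 5.
Then T(7) = -1027.

-1027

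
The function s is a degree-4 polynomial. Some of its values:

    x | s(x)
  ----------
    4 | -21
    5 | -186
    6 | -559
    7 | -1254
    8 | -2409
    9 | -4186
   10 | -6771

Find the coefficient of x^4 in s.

Write s(x) = ax^4 + bx³ + cx² + dx + e; the 7 given values yield a linear system in the 5 coefficients.
Solving, s(x) = -x^4 + 3x³ + 2x² + 3x - 1.
The coefficient of x^4 is -1.

-1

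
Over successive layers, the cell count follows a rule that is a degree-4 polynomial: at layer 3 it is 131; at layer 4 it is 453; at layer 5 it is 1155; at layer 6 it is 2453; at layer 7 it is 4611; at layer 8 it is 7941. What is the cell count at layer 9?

12803

Write the value at k as Q(k).
First differences: 322, 702, 1298, 2158, 3330. Second differences: 380, 596, 860, 1172. Third differences: 216, 264, 312. Fourth differences: 48, 48.
Level-4 differences are constant, so Q has degree 4.
Extending the table by one column gives the next first difference 4862, so Q(9) = 7941 + 4862 = 12803.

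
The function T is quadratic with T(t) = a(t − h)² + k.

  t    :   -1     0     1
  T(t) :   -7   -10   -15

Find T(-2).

-6

First differences -3, -5; second difference -2 = 2a, so a = -1.
Expanding, the t-coefficient is −2ah = 2h; matching it to the data gives h = -2, and then k = -6.
So T(t) = -1(t + 2)² − 6.
T(-2) = -1·0² − 6 = -6.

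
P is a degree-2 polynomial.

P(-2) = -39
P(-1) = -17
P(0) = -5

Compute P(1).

Write P(m) = am² + bm + c; the 3 given values yield a linear system in the 3 coefficients.
Solving, P(m) = -5m² + 7m - 5.
Then P(1) = -3.

-3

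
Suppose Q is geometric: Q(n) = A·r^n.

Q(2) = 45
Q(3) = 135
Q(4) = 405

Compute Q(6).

Consecutive ratio: 135/45 = 3, and 405/135 = 3, so r = 3.
Then A·3^2 = 45 gives A = 5, and Q(n) = 5·3^n.
Q(6) = 5·3^6 = 3645.

3645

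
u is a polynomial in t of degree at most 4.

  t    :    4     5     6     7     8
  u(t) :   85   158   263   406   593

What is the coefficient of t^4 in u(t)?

0

Write u(t) = at^4 + bt³ + ct² + dt + e; the 5 given values yield a linear system in the 5 coefficients.
Solving, the leading coefficient vanishes, and u(t) = t³ + t² + 3t - 7.
The coefficient of t^4 is 0.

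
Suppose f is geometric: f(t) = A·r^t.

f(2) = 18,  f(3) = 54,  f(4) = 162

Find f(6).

Consecutive ratio: 54/18 = 3, and 162/54 = 3, so r = 3.
Then A·3^2 = 18 gives A = 2, and f(t) = 2·3^t.
f(6) = 2·3^6 = 1458.

1458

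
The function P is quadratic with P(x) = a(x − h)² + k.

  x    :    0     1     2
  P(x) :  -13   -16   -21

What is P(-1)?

First differences -3, -5; second difference -2 = 2a, so a = -1.
Expanding, the x-coefficient is −2ah = 2h; matching it to the data gives h = -1, and then k = -12.
So P(x) = -1(x + 1)² − 12.
P(-1) = -1·0² − 12 = -12.

-12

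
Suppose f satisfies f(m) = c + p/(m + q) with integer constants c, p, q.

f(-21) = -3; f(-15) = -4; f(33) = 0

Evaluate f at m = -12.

-5

(f(m) − c)(m + q) = p for each data point; the three points give a linear system in c and q, then p follows.
Solving: c = -1, q = 3, p = 36, so f(m) = -1 + 36/(m + 3).
Then f(-12) = -1 + 36/(-9) = -5.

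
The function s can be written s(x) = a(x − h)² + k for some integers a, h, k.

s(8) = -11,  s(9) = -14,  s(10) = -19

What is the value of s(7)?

-10

First differences -3, -5; second difference -2 = 2a, so a = -1.
Expanding, the x-coefficient is −2ah = 2h; matching it to the data gives h = 7, and then k = -10.
So s(x) = -1(x − 7)² − 10.
s(7) = -1·0² − 10 = -10.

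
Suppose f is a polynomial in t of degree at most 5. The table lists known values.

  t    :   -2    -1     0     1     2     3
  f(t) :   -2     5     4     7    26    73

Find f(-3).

First differences: 7, -1, 3, 19, 47. Second differences: -8, 4, 16, 28. Third differences: 12, 12, 12.
Level-3 differences are constant, so f has degree 3.
Fitting a degree-3 polynomial gives f(t) = 2t³ + 2t² - t + 4.
Then f(-3) = -29.

-29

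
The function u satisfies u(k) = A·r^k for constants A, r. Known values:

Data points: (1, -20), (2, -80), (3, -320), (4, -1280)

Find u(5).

Consecutive ratio: -80/(-20) = 4, and -320/(-80) = 4, so r = 4.
Then A·4^1 = -20 gives A = -5, and u(k) = -5·4^k.
u(5) = -5·4^5 = -5120.

-5120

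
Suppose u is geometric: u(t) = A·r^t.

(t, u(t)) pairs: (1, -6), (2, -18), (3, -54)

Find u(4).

Consecutive ratio: -18/(-6) = 3, and -54/(-18) = 3, so r = 3.
Then A·3^1 = -6 gives A = -2, and u(t) = -2·3^t.
u(4) = -2·3^4 = -162.

-162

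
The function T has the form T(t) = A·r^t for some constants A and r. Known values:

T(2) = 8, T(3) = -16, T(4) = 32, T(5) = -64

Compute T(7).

-256

Consecutive ratio: -16/8 = -2, and 32/(-16) = -2, so r = -2.
Then A·(-2)^2 = 8 gives A = 2, and T(t) = 2·(-2)^t.
T(7) = 2·(-2)^7 = -256.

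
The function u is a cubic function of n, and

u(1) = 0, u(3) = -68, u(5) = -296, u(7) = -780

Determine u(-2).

Write u(n) = an³ + bn² + cn + d; the 4 given values yield a linear system in the 4 coefficients.
Solving, u(n) = -2n³ - 2n² + 4.
Then u(-2) = 12.

12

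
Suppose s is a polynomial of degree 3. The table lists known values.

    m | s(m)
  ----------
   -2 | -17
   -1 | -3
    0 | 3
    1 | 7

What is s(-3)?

Write s(m) = am³ + bm² + cm + d; the 4 given values yield a linear system in the 4 coefficients.
Solving, s(m) = m³ - m² + 4m + 3.
Then s(-3) = -45.

-45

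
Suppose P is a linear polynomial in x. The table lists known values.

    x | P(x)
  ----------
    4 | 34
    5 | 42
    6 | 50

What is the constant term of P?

Write P(x) = ax + b; the 3 given values yield a linear system in the 2 coefficients.
Solving, P(x) = 8x + 2.
The constant term is P(0) = 2.

2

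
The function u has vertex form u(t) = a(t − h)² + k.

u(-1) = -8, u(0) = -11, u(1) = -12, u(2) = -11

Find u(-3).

First differences -3, -1, 1; second difference 2 = 2a, so a = 1.
Expanding, the t-coefficient is −2ah = -2h; matching it to the data gives h = 1, and then k = -12.
So u(t) = 1(t − 1)² − 12.
u(-3) = 1·(-4)² − 12 = 4.

4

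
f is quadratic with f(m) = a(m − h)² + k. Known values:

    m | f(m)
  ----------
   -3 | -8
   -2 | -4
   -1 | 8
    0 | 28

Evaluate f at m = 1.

56

First differences 4, 12, 20; second difference 8 = 2a, so a = 4.
Expanding, the m-coefficient is −2ah = -8h; matching it to the data gives h = -3, and then k = -8.
So f(m) = 4(m + 3)² − 8.
f(1) = 4·4² − 8 = 56.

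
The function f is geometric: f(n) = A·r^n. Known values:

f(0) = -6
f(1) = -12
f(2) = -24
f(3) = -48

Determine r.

Consecutive ratio: -12/(-6) = 2, and -24/(-12) = 2, so r = 2.
Then A·2^0 = -6 gives A = -6, and f(n) = -6·2^n.

2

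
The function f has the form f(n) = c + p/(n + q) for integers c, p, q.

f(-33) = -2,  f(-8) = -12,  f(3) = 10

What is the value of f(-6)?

(f(n) − c)(n + q) = p for each data point; the three points give a linear system in c and q, then p follows.
Solving: c = 0, q = 3, p = 60, so f(n) = 60/(n + 3).
Then f(-6) = 0 + 60/(-3) = -20.

-20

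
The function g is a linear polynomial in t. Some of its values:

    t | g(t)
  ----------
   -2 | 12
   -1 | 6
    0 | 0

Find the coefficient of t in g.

Write g(t) = at + b; the 3 given values yield a linear system in the 2 coefficients.
Solving, g(t) = -6t.
The coefficient of t is -6.

-6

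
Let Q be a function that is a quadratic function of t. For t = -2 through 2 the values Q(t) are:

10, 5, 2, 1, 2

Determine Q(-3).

Write Q(t) = at² + bt + c; the 5 given values yield a linear system in the 3 coefficients.
Solving, Q(t) = t² - 2t + 2.
Then Q(-3) = 17.

17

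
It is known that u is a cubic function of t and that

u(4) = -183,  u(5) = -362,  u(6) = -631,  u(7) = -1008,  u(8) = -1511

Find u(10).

Write u(t) = at³ + bt² + ct + d; the 5 given values yield a linear system in the 4 coefficients.
Solving, u(t) = -3t³ + 4t - 7.
Then u(10) = -2967.

-2967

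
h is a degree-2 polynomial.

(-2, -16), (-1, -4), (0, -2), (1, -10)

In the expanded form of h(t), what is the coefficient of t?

-3

Write h(t) = at² + bt + c; the 4 given values yield a linear system in the 3 coefficients.
Solving, h(t) = -5t² - 3t - 2.
The coefficient of t is -3.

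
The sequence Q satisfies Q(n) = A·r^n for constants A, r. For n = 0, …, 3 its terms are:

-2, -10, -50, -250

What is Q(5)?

-6250

Consecutive ratio: -10/(-2) = 5, and -50/(-10) = 5, so r = 5.
Then A·5^0 = -2 gives A = -2, and Q(n) = -2·5^n.
Q(5) = -2·5^5 = -6250.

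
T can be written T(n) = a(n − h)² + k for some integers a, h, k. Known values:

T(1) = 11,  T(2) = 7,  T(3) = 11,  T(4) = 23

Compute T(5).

43

First differences -4, 4, 12; second difference 8 = 2a, so a = 4.
Expanding, the n-coefficient is −2ah = -8h; matching it to the data gives h = 2, and then k = 7.
So T(n) = 4(n − 2)² + 7.
T(5) = 4·3² + 7 = 43.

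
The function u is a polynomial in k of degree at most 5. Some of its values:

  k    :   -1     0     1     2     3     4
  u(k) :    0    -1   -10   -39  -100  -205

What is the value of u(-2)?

Write u(k) = ak^5 + bk^4 + ck³ + dk² + ek + p; the 6 given values yield a linear system in the 6 coefficients.
Solving, the top 2 coefficients vanish, and u(k) = -2k³ - 4k² - 3k - 1.
Then u(-2) = 5.

5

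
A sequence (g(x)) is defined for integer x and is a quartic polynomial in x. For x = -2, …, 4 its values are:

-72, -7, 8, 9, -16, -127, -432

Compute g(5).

-1087

Write g(x) = ax^4 + bx³ + cx² + dx + e; the 7 given values yield a linear system in the 5 coefficients.
Solving, g(x) = -2x^4 + 2x³ - 5x² + 6x + 8.
Then g(5) = -1087.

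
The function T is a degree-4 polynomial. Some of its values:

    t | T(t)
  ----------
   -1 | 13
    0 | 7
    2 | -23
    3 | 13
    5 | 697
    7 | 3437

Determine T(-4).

643

Write T(t) = at^4 + bt³ + ct² + dt + e; the 6 given values yield a linear system in the 5 coefficients.
Solving, T(t) = 2t^4 - 3t³ - 6t² - 7t + 7.
Then T(-4) = 643.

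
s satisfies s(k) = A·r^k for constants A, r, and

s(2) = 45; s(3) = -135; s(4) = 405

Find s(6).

Consecutive ratio: -135/45 = -3, and 405/(-135) = -3, so r = -3.
Then A·(-3)^2 = 45 gives A = 5, and s(k) = 5·(-3)^k.
s(6) = 5·(-3)^6 = 3645.

3645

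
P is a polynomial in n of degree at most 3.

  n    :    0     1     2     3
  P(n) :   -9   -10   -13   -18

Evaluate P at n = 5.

-34

Write P(n) = an³ + bn² + cn + d; the 4 given values yield a linear system in the 4 coefficients.
Solving, the leading coefficient vanishes, and P(n) = -n² - 9.
Then P(5) = -34.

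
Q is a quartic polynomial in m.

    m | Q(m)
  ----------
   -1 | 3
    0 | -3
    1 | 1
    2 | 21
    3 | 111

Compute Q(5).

957

Write Q(m) = am^4 + bm³ + cm² + dm + e; the 5 given values yield a linear system in the 5 coefficients.
Solving, Q(m) = 2m^4 - 3m³ + 3m² + 2m - 3.
Then Q(5) = 957.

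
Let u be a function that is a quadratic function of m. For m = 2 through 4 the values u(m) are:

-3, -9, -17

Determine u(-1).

3

Write u(m) = am² + bm + c; the 3 given values yield a linear system in the 3 coefficients.
Solving, u(m) = -m² - m + 3.
Then u(-1) = 3.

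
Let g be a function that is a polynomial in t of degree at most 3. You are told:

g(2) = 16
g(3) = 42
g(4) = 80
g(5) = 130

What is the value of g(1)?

2

First differences: 26, 38, 50. Second differences: 12, 12.
Level-2 differences are constant, so g has degree 2.
Fitting a degree-2 polynomial gives g(t) = 6t² - 4t.
Then g(1) = 2.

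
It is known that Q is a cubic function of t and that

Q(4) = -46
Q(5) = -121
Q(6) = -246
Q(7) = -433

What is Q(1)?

-1

Write Q(t) = at³ + bt² + ct + d; the 4 given values yield a linear system in the 4 coefficients.
Solving, Q(t) = -2t³ + 5t² + 2t - 6.
Then Q(1) = -1.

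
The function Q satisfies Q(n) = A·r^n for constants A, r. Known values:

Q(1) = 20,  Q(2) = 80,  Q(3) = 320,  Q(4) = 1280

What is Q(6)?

Consecutive ratio: 80/20 = 4, and 320/80 = 4, so r = 4.
Then A·4^1 = 20 gives A = 5, and Q(n) = 5·4^n.
Q(6) = 5·4^6 = 20480.

20480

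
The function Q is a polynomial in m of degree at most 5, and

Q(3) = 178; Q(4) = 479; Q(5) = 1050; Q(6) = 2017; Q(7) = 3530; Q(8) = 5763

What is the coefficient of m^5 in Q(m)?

0

First differences: 301, 571, 967, 1513, 2233. Second differences: 270, 396, 546, 720. Third differences: 126, 150, 174. Fourth differences: 24, 24.
Level-4 differences are constant, so Q has degree 4.
Fitting a degree-4 polynomial gives Q(m) = m^4 + 3m³ + 2m² + m - 5.
The coefficient of m^5 is 0.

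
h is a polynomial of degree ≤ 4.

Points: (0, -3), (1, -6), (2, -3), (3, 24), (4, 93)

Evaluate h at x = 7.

First differences: -3, 3, 27, 69. Second differences: 6, 24, 42. Third differences: 18, 18.
Level-3 differences are constant, so h has degree 3.
Fitting a degree-3 polynomial gives h(x) = 3x³ - 6x² - 3.
Then h(7) = 732.

732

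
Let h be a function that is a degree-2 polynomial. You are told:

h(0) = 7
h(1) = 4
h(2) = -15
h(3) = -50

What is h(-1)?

-6

First differences: -3, -19, -35. Second differences: -16, -16.
Level-2 differences are constant, so h has degree 2.
Fitting a degree-2 polynomial gives h(m) = -8m² + 5m + 7.
Then h(-1) = -6.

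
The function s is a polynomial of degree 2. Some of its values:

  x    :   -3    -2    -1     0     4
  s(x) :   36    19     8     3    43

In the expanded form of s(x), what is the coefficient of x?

Write s(x) = ax² + bx + c; the 5 given values yield a linear system in the 3 coefficients.
Solving, s(x) = 3x² - 2x + 3.
The coefficient of x is -2.

-2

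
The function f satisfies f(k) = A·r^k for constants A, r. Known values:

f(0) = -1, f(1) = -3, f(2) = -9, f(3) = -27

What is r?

Consecutive ratio: -3/(-1) = 3, and -9/(-3) = 3, so r = 3.
Then A·3^0 = -1 gives A = -1, and f(k) = -1·3^k.

3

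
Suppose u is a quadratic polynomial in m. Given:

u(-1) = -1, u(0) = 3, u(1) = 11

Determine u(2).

23

Write u(m) = am² + bm + c; the 3 given values yield a linear system in the 3 coefficients.
Solving, u(m) = 2m² + 6m + 3.
Then u(2) = 23.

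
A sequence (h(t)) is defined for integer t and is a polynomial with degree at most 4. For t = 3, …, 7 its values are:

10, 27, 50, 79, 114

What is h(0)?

First differences: 17, 23, 29, 35. Second differences: 6, 6, 6.
Level-2 differences are constant, so h has degree 2.
Fitting a degree-2 polynomial gives h(t) = 3t² - 4t - 5.
The constant term is h(0) = -5.

-5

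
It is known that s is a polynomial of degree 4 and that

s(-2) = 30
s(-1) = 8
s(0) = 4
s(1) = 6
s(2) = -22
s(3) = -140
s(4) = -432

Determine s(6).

-1994

Write s(t) = at^4 + bt³ + ct² + dt + e; the 7 given values yield a linear system in the 5 coefficients.
Solving, s(t) = -t^4 - 4t³ + 4t² + 3t + 4.
Then s(6) = -1994.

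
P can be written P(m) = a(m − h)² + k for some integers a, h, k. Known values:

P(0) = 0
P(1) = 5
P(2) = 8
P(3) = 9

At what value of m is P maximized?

3

First differences 5, 3, 1; second difference -2 = 2a, so a = -1.
Expanding, the m-coefficient is −2ah = 2h; matching it to the data gives h = 3, and then k = 9.
So P(m) = -1(m − 3)² + 9.
Hence h = 3.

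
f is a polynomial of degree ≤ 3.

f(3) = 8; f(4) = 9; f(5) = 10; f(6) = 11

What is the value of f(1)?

First differences: 1, 1, 1.
Level-1 differences are constant, so f has degree 1.
Fitting a degree-1 polynomial gives f(m) = m + 5.
Then f(1) = 6.

6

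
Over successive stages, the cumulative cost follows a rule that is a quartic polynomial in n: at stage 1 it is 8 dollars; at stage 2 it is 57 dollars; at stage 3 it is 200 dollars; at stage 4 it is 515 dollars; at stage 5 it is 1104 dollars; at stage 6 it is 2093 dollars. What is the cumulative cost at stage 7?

3632

Write the value at n as u(n).
First differences: 49, 143, 315, 589, 989. Second differences: 94, 172, 274, 400. Third differences: 78, 102, 126. Fourth differences: 24, 24.
Level-4 differences are constant, so u has degree 4.
Extending the table by one column gives the next first difference 1539, so u(7) = 2093 + 1539 = 3632.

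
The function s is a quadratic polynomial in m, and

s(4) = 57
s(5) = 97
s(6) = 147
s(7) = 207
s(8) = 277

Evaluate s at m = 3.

First differences: 40, 50, 60, 70. Second differences: 10, 10, 10.
Level-2 differences are constant, so s has degree 2.
Fitting a degree-2 polynomial gives s(m) = 5m² - 5m - 3.
Then s(3) = 27.

27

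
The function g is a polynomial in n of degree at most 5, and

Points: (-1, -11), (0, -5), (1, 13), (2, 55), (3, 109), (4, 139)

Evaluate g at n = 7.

First differences: 6, 18, 42, 54, 30. Second differences: 12, 24, 12, -24. Third differences: 12, -12, -36. Fourth differences: -24, -24.
Level-4 differences are constant, so g has degree 4.
Fitting a degree-4 polynomial gives g(n) = -n^4 + 4n³ + 7n² + 8n - 5.
Then g(7) = -635.

-635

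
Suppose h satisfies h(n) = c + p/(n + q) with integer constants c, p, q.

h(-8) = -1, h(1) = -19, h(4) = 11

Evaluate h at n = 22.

2

(h(n) − c)(n + q) = p for each data point; the three points give a linear system in c and q, then p follows.
Solving: c = 1, q = -2, p = 20, so h(n) = 1 + 20/(n − 2).
Then h(22) = 1 + 20/20 = 2.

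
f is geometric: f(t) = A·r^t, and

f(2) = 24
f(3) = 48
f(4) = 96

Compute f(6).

384

Consecutive ratio: 48/24 = 2, and 96/48 = 2, so r = 2.
Then A·2^2 = 24 gives A = 6, and f(t) = 6·2^t.
f(6) = 6·2^6 = 384.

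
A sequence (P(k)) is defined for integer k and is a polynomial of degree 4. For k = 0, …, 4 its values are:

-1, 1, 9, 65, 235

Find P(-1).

-15

Write P(k) = ak^4 + bk³ + ck² + dk + e; the 5 given values yield a linear system in the 5 coefficients.
Solving, P(k) = k^4 + k³ - 7k² + 7k - 1.
Then P(-1) = -15.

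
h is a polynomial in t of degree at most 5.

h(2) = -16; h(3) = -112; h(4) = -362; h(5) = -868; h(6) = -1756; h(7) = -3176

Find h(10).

First differences: -96, -250, -506, -888, -1420. Second differences: -154, -256, -382, -532. Third differences: -102, -126, -150. Fourth differences: -24, -24.
Level-4 differences are constant, so h has degree 4.
Fitting a degree-4 polynomial gives h(t) = -t^4 - 3t³ + 5t² + t + 2.
Then h(10) = -12488.

-12488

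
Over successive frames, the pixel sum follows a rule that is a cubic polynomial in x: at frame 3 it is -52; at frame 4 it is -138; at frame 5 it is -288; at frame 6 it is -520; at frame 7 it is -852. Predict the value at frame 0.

2

Write the value at x as T(x).
First differences: -86, -150, -232, -332. Second differences: -64, -82, -100. Third differences: -18, -18.
Level-3 differences are constant, so T has degree 3.
Fitting a degree-3 polynomial gives T(x) = -3x³ + 4x² - 3x + 2.
Then T(0) = 2.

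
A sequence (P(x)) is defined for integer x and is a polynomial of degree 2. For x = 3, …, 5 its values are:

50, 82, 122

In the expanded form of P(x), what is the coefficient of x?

4

Write P(x) = ax² + bx + c; the 3 given values yield a linear system in the 3 coefficients.
Solving, P(x) = 4x² + 4x + 2.
The coefficient of x is 4.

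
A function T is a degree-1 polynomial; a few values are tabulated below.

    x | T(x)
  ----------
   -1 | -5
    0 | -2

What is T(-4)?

-14

Write T(x) = ax + b; the 2 given values yield a linear system in the 2 coefficients.
Solving, T(x) = 3x - 2.
Then T(-4) = -14.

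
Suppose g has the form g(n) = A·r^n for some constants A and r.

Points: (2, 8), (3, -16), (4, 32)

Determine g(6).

128

Consecutive ratio: -16/8 = -2, and 32/(-16) = -2, so r = -2.
Then A·(-2)^2 = 8 gives A = 2, and g(n) = 2·(-2)^n.
g(6) = 2·(-2)^6 = 128.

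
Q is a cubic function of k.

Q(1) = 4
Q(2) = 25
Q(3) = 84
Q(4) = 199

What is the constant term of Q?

3

Write Q(k) = ak³ + bk² + ck + d; the 4 given values yield a linear system in the 4 coefficients.
Solving, Q(k) = 3k³ + k² - 3k + 3.
The constant term is Q(0) = 3.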